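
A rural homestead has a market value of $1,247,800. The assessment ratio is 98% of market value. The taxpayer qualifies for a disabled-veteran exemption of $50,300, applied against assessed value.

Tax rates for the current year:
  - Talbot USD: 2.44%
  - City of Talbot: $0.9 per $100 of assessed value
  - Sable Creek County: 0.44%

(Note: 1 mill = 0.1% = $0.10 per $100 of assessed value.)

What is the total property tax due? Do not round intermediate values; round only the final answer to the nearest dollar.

$44,322

Assessed value = $1,247,800 × 0.98 = $1,222,844
Taxable value = $1,222,844 − $50,300 = $1,172,544
Talbot USD: $1,172,544 × 0.0244 = $28,610.0736
City of Talbot: $1,172,544 × 0.009 = $10,552.896
Sable Creek County: $1,172,544 × 0.0044 = $5,159.1936
Total = $44,322.1632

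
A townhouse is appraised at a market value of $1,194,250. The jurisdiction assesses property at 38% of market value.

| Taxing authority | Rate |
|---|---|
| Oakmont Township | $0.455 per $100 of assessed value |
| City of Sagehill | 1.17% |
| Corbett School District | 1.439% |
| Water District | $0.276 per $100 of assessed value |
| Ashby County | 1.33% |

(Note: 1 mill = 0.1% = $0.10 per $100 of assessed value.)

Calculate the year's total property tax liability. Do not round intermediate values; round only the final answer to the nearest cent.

$21,193.16

Assessed value = $1,194,250 × 0.38 = $453,815
Oakmont Township: $453,815 × 0.00455 = $2,064.85825
City of Sagehill: $453,815 × 0.0117 = $5,309.6355
Corbett School District: $453,815 × 0.01439 = $6,530.39785
Water District: $453,815 × 0.00276 = $1,252.5294
Ashby County: $453,815 × 0.0133 = $6,035.7395
Total = $21,193.1605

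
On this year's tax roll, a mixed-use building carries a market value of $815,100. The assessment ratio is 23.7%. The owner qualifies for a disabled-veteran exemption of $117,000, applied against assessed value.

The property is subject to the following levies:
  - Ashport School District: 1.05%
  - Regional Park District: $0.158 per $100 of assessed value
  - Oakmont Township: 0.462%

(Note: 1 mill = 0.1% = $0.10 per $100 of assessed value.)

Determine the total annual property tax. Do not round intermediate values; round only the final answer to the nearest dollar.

$1,272

Assessed value = $815,100 × 0.237 = $193,178.7
Taxable value = $193,178.7 − $117,000 = $76,178.7
Ashport School District: $76,178.7 × 0.0105 = $799.87635
Regional Park District: $76,178.7 × 0.00158 = $120.362346
Oakmont Township: $76,178.7 × 0.00462 = $351.945594
Total = $1,272.18429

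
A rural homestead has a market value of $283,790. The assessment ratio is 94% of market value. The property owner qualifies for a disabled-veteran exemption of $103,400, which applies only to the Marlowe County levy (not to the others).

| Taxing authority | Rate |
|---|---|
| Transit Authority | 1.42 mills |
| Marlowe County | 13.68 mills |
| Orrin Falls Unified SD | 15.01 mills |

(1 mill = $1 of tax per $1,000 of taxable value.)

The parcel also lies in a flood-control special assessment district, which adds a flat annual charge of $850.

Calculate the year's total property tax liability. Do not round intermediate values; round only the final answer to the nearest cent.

$7,467.71

Assessed value = $283,790 × 0.94 = $266,762.6
Transit Authority: $266,762.6 × 0.00142 = $378.802892
Marlowe County: ($266,762.6 − $103,400) × 0.01368 = $163,362.6 × 0.01368 = $2,234.800368
Orrin Falls Unified SD: $266,762.6 × 0.01501 = $4,004.106626
Levies subtotal = $6,617.709886
Total = $6,617.709886 + $850 = $7,467.709886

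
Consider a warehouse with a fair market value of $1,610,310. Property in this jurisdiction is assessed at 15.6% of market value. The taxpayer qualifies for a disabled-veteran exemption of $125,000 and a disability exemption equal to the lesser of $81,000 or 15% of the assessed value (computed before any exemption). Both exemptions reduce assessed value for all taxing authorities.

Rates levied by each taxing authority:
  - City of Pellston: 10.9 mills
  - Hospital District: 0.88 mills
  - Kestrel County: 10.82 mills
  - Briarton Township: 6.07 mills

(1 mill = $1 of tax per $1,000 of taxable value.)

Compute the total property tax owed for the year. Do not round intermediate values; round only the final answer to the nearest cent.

Assessed value = $1,610,310 × 0.156 = $251,208.36
Disability exemption = min($81,000, 15% × $251,208.36) = min($81,000, $37,681.254) = $37,681.254 (percentage binds)
Taxable value = $251,208.36 − $125,000 − $37,681.254 = $88,527.106
City of Pellston: $88,527.106 × 0.0109 = $964.9454554
Hospital District: $88,527.106 × 0.00088 = $77.90385328
Kestrel County: $88,527.106 × 0.01082 = $957.86328692
Briarton Township: $88,527.106 × 0.00607 = $537.35953342
Total = $2,538.07212902

$2,538.07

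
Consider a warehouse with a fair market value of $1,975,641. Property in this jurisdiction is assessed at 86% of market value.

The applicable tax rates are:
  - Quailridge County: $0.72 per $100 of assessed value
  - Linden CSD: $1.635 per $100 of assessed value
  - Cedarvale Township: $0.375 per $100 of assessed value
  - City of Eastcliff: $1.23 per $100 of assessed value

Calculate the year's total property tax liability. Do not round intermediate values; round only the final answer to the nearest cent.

Assessed value = $1,975,641 × 0.86 = $1,699,051.26
Quailridge County: $1,699,051.26 × 0.0072 = $12,233.169072
Linden CSD: $1,699,051.26 × 0.01635 = $27,779.488101
Cedarvale Township: $1,699,051.26 × 0.00375 = $6,371.442225
City of Eastcliff: $1,699,051.26 × 0.0123 = $20,898.330498
Total = $12,233.169072 + $27,779.488101 + $6,371.442225 + $20,898.330498 = $67,282.429896

$67,282.43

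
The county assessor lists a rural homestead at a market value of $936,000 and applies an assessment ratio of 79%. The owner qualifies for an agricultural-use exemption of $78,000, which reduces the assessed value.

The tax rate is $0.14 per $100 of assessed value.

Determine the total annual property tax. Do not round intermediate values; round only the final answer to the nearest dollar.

Assessed value = $936,000 × 0.79 = $739,440
Taxable value = $739,440 − $78,000 = $661,440
Tax = $661,440 × 0.0014 = $926.016

$926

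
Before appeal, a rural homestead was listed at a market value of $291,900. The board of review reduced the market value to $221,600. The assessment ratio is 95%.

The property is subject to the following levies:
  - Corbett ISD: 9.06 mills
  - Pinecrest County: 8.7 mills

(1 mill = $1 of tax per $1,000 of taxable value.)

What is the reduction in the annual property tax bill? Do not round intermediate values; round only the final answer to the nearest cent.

Old assessed value = $291,900 × 0.95 = $277,305
New assessed value = $221,600 × 0.95 = $210,520
Combined rate = 0.00906 + 0.0087 = 0.01776
Old tax = $277,305 × 0.01776 = $4,924.9368
New tax = $210,520 × 0.01776 = $3,738.8352
Reduction = $4,924.9368 − $3,738.8352 = $1,186.1016

$1,186.10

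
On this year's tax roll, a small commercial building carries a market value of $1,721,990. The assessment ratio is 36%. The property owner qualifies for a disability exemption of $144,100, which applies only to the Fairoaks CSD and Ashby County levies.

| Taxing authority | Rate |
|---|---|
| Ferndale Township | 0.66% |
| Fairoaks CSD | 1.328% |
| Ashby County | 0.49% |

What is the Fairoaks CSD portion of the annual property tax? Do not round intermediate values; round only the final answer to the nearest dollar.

Assessed value = $1,721,990 × 0.36 = $619,916.4
Fairoaks CSD taxable value = $619,916.4 − $144,100 = $475,816.4
Fairoaks CSD levy = $475,816.4 × 0.01328 = $6,318.841792

$6,319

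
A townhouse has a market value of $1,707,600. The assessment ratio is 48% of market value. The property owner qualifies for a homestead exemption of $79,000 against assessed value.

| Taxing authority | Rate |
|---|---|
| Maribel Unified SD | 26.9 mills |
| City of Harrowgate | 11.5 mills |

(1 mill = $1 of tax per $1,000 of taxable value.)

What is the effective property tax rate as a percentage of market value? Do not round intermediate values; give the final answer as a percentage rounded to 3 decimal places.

1.666%

Assessed value = $1,707,600 × 0.48 = $819,648
Taxable value = $819,648 − $79,000 = $740,648
Maribel Unified SD: $740,648 × 0.0269 = $19,923.4312
City of Harrowgate: $740,648 × 0.0115 = $8,517.452
Total tax = $28,440.8832
Effective rate = $28,440.8832 ÷ $1,707,600 = 1.666% of market value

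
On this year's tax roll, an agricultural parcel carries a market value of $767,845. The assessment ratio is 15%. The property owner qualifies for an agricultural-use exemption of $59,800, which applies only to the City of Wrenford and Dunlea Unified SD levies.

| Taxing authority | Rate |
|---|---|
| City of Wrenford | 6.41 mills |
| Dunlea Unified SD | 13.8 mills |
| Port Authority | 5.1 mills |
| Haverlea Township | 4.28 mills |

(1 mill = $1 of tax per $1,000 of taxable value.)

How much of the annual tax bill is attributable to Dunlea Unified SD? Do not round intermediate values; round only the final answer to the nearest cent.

$764.20

Assessed value = $767,845 × 0.15 = $115,176.75
Dunlea Unified SD taxable value = $115,176.75 − $59,800 = $55,376.75
Dunlea Unified SD levy = $55,376.75 × 0.0138 = $764.19915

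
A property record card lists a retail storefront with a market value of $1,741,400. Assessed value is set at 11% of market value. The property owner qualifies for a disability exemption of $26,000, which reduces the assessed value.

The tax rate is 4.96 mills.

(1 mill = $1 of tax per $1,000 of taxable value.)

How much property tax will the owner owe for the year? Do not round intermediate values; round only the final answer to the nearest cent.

$821.15

Assessed value = $1,741,400 × 0.11 = $191,554
Taxable value = $191,554 − $26,000 = $165,554
Tax = $165,554 × 0.00496 = $821.14784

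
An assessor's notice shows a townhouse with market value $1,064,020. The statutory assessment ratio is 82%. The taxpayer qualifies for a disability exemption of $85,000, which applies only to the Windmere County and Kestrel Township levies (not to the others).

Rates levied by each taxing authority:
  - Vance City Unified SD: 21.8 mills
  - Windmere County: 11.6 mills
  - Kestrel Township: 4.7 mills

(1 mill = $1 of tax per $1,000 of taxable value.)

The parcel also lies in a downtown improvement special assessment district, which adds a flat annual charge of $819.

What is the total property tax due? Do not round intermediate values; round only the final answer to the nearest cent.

$32,675.61

Assessed value = $1,064,020 × 0.82 = $872,496.4
Vance City Unified SD: $872,496.4 × 0.0218 = $19,020.42152
Windmere County: ($872,496.4 − $85,000) × 0.0116 = $787,496.4 × 0.0116 = $9,134.95824
Kestrel Township: ($872,496.4 − $85,000) × 0.0047 = $787,496.4 × 0.0047 = $3,701.23308
Levies subtotal = $31,856.61284
Total = $31,856.61284 + $819 = $32,675.61284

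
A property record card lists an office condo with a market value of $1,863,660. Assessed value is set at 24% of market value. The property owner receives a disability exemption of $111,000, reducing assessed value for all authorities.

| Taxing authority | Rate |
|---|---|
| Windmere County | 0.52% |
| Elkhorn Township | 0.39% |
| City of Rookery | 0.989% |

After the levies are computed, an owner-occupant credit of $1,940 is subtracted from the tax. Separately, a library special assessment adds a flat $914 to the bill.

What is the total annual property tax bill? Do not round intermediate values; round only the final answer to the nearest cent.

Assessed value = $1,863,660 × 0.24 = $447,278.4
Taxable value = $447,278.4 − $111,000 = $336,278.4
Windmere County: $336,278.4 × 0.0052 = $1,748.64768
Elkhorn Township: $336,278.4 × 0.0039 = $1,311.48576
City of Rookery: $336,278.4 × 0.00989 = $3,325.793376
Levies subtotal = $6,385.926816
After credit = $6,385.926816 − $1,940 = $4,445.926816
Total = $4,445.926816 + $914 = $5,359.926816

$5,359.93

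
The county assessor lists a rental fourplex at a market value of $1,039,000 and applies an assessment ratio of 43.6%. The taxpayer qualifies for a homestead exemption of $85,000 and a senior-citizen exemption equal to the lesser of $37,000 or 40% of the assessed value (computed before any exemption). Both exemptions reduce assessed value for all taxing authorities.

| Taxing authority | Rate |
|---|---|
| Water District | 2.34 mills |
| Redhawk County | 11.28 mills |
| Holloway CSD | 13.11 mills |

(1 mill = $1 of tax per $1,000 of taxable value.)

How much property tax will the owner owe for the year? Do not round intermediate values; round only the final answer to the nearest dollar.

$8,848

Assessed value = $1,039,000 × 0.436 = $453,004
Senior-citizen exemption = min($37,000, 40% × $453,004) = min($37,000, $181,201.6) = $37,000 (dollar cap binds)
Taxable value = $453,004 − $85,000 − $37,000 = $331,004
Water District: $331,004 × 0.00234 = $774.54936
Redhawk County: $331,004 × 0.01128 = $3,733.72512
Holloway CSD: $331,004 × 0.01311 = $4,339.46244
Total = $8,847.73692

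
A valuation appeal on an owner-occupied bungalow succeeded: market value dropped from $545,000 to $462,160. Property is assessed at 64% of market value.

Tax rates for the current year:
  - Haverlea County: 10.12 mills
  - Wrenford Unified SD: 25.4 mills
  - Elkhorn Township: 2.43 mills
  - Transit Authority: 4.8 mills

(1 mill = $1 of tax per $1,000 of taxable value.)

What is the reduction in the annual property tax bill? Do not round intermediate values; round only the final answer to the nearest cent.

Old assessed value = $545,000 × 0.64 = $348,800
New assessed value = $462,160 × 0.64 = $295,782.4
Combined rate = 0.01012 + 0.0254 + 0.00243 + 0.0048 = 0.04275
Old tax = $348,800 × 0.04275 = $14,911.2
New tax = $295,782.4 × 0.04275 = $12,644.6976
Reduction = $14,911.2 − $12,644.6976 = $2,266.5024

$2,266.50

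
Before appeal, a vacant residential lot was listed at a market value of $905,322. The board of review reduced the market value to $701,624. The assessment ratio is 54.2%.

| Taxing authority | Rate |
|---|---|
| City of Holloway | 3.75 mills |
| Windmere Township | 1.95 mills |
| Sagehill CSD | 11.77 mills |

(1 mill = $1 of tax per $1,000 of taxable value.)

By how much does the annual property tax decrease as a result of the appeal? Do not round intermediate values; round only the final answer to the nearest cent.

$1,928.76

Old assessed value = $905,322 × 0.542 = $490,684.524
New assessed value = $701,624 × 0.542 = $380,280.208
Combined rate = 0.00375 + 0.00195 + 0.01177 = 0.01747
Old tax = $490,684.524 × 0.01747 = $8,572.25863428
New tax = $380,280.208 × 0.01747 = $6,643.49523376
Reduction = $8,572.25863428 − $6,643.49523376 = $1,928.76340052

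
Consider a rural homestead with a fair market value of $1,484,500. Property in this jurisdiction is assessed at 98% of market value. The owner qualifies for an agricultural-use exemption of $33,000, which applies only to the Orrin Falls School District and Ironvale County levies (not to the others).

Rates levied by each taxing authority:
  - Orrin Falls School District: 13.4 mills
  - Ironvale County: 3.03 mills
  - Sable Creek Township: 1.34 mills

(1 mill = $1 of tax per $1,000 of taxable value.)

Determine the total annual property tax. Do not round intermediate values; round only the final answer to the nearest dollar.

Assessed value = $1,484,500 × 0.98 = $1,454,810
Orrin Falls School District: ($1,454,810 − $33,000) × 0.0134 = $1,421,810 × 0.0134 = $19,052.254
Ironvale County: ($1,454,810 − $33,000) × 0.00303 = $1,421,810 × 0.00303 = $4,308.0843
Sable Creek Township: $1,454,810 × 0.00134 = $1,949.4454
Total = $25,309.7837

$25,310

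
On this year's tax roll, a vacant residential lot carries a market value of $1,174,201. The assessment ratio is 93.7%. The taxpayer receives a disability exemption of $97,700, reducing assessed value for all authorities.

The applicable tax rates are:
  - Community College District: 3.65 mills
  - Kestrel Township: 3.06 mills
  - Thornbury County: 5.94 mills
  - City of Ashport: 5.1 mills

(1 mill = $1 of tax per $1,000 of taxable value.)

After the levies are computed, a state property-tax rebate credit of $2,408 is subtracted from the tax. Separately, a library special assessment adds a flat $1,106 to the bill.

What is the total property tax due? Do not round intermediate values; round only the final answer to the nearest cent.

$16,492.84

Assessed value = $1,174,201 × 0.937 = $1,100,226.337
Taxable value = $1,100,226.337 − $97,700 = $1,002,526.337
Community College District: $1,002,526.337 × 0.00365 = $3,659.22113005
Kestrel Township: $1,002,526.337 × 0.00306 = $3,067.73059122
Thornbury County: $1,002,526.337 × 0.00594 = $5,955.00644178
City of Ashport: $1,002,526.337 × 0.0051 = $5,112.8843187
Levies subtotal = $17,794.84248175
After credit = $17,794.84248175 − $2,408 = $15,386.84248175
Total = $15,386.84248175 + $1,106 = $16,492.84248175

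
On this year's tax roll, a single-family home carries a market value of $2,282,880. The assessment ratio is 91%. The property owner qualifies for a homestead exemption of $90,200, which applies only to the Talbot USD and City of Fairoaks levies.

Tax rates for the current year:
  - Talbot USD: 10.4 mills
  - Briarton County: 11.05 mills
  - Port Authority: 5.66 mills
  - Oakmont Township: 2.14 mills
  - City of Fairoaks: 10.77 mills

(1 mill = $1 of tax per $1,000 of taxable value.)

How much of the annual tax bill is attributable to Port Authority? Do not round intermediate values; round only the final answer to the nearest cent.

Assessed value = $2,282,880 × 0.91 = $2,077,420.8
Port Authority taxable value = $2,077,420.8 (exemption does not apply)
Port Authority levy = $2,077,420.8 × 0.00566 = $11,758.201728

$11,758.20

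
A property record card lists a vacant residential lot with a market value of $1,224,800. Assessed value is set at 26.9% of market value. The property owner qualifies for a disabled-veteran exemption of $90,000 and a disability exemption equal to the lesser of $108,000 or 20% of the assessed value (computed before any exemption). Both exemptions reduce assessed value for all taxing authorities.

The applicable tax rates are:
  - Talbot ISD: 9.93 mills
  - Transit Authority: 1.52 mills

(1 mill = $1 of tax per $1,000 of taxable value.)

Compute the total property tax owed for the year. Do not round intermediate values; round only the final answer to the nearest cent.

$1,987.46

Assessed value = $1,224,800 × 0.269 = $329,471.2
Disability exemption = min($108,000, 20% × $329,471.2) = min($108,000, $65,894.24) = $65,894.24 (percentage binds)
Taxable value = $329,471.2 − $90,000 − $65,894.24 = $173,576.96
Talbot ISD: $173,576.96 × 0.00993 = $1,723.6192128
Transit Authority: $173,576.96 × 0.00152 = $263.8369792
Total = $1,987.456192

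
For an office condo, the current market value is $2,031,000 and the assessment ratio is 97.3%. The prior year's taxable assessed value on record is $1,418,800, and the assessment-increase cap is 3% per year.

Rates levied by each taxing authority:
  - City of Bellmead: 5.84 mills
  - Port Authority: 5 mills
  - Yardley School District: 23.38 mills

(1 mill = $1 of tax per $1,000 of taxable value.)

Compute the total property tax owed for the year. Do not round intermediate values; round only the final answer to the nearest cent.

Uncapped assessed value = $2,031,000 × 0.973 = $1,976,163
Cap limit = $1,418,800 × 1.03 = $1,461,364
Taxable assessed value = min($1,976,163, $1,461,364) = $1,461,364 (cap binds)
City of Bellmead: $1,461,364 × 0.00584 = $8,534.36576
Port Authority: $1,461,364 × 0.005 = $7,306.82
Yardley School District: $1,461,364 × 0.02338 = $34,166.69032
Total = $50,007.87608

$50,007.88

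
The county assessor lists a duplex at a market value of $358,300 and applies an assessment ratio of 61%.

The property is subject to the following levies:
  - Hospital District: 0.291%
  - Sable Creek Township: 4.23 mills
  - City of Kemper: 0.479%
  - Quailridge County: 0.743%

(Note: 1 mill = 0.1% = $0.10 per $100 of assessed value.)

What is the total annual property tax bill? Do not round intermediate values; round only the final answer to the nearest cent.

Assessed value = $358,300 × 0.61 = $218,563
Hospital District: $218,563 × 0.00291 = $636.01833
Sable Creek Township: $218,563 × 0.00423 = $924.52149
City of Kemper: $218,563 × 0.00479 = $1,046.91677
Quailridge County: $218,563 × 0.00743 = $1,623.92309
Total = $4,231.37968

$4,231.38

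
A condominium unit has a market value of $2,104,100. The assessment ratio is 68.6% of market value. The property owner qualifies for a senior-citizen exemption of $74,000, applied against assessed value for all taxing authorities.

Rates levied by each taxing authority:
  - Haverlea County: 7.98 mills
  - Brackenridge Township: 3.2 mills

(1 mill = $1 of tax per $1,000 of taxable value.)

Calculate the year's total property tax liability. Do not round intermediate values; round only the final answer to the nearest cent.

$15,310.03

Assessed value = $2,104,100 × 0.686 = $1,443,412.6
Taxable value = $1,443,412.6 − $74,000 = $1,369,412.6
Haverlea County: $1,369,412.6 × 0.00798 = $10,927.912548
Brackenridge Township: $1,369,412.6 × 0.0032 = $4,382.12032
Total = $10,927.912548 + $4,382.12032 = $15,310.032868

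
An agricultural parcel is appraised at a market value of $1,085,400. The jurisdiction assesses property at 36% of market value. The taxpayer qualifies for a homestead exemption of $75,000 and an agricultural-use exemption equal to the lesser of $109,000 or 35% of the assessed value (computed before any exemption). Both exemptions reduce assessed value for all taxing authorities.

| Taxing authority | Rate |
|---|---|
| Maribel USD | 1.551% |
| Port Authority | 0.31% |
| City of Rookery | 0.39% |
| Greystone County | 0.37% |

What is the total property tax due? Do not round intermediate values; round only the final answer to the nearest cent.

Assessed value = $1,085,400 × 0.36 = $390,744
Agricultural-use exemption = min($109,000, 35% × $390,744) = min($109,000, $136,760.4) = $109,000 (dollar cap binds)
Taxable value = $390,744 − $75,000 − $109,000 = $206,744
Maribel USD: $206,744 × 0.01551 = $3,206.59944
Port Authority: $206,744 × 0.0031 = $640.9064
City of Rookery: $206,744 × 0.0039 = $806.3016
Greystone County: $206,744 × 0.0037 = $764.9528
Total = $5,418.76024

$5,418.76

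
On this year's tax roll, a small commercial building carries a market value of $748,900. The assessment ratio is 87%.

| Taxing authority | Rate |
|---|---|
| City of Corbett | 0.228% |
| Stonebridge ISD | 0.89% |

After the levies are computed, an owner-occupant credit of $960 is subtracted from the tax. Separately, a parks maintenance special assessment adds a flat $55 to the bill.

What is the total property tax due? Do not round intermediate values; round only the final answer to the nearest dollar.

$6,379

Assessed value = $748,900 × 0.87 = $651,543
City of Corbett: $651,543 × 0.00228 = $1,485.51804
Stonebridge ISD: $651,543 × 0.0089 = $5,798.7327
Levies subtotal = $7,284.25074
After credit = $7,284.25074 − $960 = $6,324.25074
Total = $6,324.25074 + $55 = $6,379.25074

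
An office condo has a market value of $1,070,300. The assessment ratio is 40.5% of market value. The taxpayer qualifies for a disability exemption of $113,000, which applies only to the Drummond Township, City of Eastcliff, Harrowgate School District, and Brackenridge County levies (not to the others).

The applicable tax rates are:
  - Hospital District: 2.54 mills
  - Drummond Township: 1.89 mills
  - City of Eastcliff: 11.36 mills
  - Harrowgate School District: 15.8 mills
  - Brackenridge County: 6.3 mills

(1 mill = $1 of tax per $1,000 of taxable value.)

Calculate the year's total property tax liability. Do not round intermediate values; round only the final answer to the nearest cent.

$12,429.69

Assessed value = $1,070,300 × 0.405 = $433,471.5
Hospital District: $433,471.5 × 0.00254 = $1,101.01761
Drummond Township: ($433,471.5 − $113,000) × 0.00189 = $320,471.5 × 0.00189 = $605.691135
City of Eastcliff: ($433,471.5 − $113,000) × 0.01136 = $320,471.5 × 0.01136 = $3,640.55624
Harrowgate School District: ($433,471.5 − $113,000) × 0.0158 = $320,471.5 × 0.0158 = $5,063.4497
Brackenridge County: ($433,471.5 − $113,000) × 0.0063 = $320,471.5 × 0.0063 = $2,018.97045
Total = $12,429.685135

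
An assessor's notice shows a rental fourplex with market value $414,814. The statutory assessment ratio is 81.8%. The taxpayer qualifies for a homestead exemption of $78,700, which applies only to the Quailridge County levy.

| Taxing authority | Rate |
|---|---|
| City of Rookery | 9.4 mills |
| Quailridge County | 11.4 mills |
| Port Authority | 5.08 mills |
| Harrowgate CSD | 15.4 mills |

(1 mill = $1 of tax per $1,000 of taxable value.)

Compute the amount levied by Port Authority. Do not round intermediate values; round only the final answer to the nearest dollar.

Assessed value = $414,814 × 0.818 = $339,317.852
Port Authority taxable value = $339,317.852 (exemption does not apply)
Port Authority levy = $339,317.852 × 0.00508 = $1,723.73468816

$1,724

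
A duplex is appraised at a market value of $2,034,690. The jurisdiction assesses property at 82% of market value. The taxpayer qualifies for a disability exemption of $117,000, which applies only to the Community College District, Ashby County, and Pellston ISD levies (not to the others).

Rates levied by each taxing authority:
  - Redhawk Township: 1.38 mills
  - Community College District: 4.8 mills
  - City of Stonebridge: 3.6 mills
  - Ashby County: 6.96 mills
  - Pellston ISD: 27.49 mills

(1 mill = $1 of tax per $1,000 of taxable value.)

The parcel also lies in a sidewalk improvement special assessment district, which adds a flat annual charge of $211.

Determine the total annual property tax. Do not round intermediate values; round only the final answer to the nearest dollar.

Assessed value = $2,034,690 × 0.82 = $1,668,445.8
Redhawk Township: $1,668,445.8 × 0.00138 = $2,302.455204
Community College District: ($1,668,445.8 − $117,000) × 0.0048 = $1,551,445.8 × 0.0048 = $7,446.93984
City of Stonebridge: $1,668,445.8 × 0.0036 = $6,006.40488
Ashby County: ($1,668,445.8 − $117,000) × 0.00696 = $1,551,445.8 × 0.00696 = $10,798.062768
Pellston ISD: ($1,668,445.8 − $117,000) × 0.02749 = $1,551,445.8 × 0.02749 = $42,649.245042
Levies subtotal = $69,203.107734
Total = $69,203.107734 + $211 = $69,414.107734

$69,414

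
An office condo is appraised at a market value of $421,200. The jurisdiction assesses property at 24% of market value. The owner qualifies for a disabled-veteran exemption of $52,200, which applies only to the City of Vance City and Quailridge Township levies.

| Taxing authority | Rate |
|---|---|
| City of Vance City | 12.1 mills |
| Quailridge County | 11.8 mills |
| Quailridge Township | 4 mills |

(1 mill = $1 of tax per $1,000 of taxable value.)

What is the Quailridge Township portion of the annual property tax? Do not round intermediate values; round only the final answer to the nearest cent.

$195.55

Assessed value = $421,200 × 0.24 = $101,088
Quailridge Township taxable value = $101,088 − $52,200 = $48,888
Quailridge Township levy = $48,888 × 0.004 = $195.552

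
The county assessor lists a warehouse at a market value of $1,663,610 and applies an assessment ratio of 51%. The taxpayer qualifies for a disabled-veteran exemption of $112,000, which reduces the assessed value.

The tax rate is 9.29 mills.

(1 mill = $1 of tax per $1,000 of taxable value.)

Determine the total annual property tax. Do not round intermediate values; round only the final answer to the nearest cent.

Assessed value = $1,663,610 × 0.51 = $848,441.1
Taxable value = $848,441.1 − $112,000 = $736,441.1
Tax = $736,441.1 × 0.00929 = $6,841.537819

$6,841.54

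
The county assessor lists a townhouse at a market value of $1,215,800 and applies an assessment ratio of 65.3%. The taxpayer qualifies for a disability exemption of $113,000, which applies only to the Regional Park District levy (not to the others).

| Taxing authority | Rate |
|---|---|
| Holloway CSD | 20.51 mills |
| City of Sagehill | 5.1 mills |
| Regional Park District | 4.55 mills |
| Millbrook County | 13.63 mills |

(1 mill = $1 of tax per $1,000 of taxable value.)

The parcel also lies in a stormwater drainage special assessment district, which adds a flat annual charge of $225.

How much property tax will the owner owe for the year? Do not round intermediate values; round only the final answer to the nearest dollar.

Assessed value = $1,215,800 × 0.653 = $793,917.4
Holloway CSD: $793,917.4 × 0.02051 = $16,283.245874
City of Sagehill: $793,917.4 × 0.0051 = $4,048.97874
Regional Park District: ($793,917.4 − $113,000) × 0.00455 = $680,917.4 × 0.00455 = $3,098.17417
Millbrook County: $793,917.4 × 0.01363 = $10,821.094162
Levies subtotal = $34,251.492946
Total = $34,251.492946 + $225 = $34,476.492946

$34,476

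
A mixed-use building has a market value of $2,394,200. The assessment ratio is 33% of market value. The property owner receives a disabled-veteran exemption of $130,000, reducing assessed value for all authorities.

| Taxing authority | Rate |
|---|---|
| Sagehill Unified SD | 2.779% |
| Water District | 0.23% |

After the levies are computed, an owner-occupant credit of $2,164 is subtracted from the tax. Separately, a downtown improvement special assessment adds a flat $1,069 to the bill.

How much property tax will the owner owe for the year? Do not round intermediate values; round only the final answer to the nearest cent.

$18,766.99

Assessed value = $2,394,200 × 0.33 = $790,086
Taxable value = $790,086 − $130,000 = $660,086
Sagehill Unified SD: $660,086 × 0.02779 = $18,343.78994
Water District: $660,086 × 0.0023 = $1,518.1978
Levies subtotal = $19,861.98774
After credit = $19,861.98774 − $2,164 = $17,697.98774
Total = $17,697.98774 + $1,069 = $18,766.98774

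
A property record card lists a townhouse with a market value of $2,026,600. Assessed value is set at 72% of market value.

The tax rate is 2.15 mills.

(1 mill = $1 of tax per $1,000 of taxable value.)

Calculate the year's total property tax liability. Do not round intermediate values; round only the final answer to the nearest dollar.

$3,137

Assessed value = $2,026,600 × 0.72 = $1,459,152
Tax = $1,459,152 × 0.00215 = $3,137.1768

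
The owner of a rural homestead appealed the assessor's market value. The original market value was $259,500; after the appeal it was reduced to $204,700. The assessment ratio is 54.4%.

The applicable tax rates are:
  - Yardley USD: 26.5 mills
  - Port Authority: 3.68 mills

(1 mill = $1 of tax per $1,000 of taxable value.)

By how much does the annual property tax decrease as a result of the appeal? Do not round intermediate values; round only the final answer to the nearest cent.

$899.70

Old assessed value = $259,500 × 0.544 = $141,168
New assessed value = $204,700 × 0.544 = $111,356.8
Combined rate = 0.0265 + 0.00368 = 0.03018
Old tax = $141,168 × 0.03018 = $4,260.45024
New tax = $111,356.8 × 0.03018 = $3,360.748224
Reduction = $4,260.45024 − $3,360.748224 = $899.702016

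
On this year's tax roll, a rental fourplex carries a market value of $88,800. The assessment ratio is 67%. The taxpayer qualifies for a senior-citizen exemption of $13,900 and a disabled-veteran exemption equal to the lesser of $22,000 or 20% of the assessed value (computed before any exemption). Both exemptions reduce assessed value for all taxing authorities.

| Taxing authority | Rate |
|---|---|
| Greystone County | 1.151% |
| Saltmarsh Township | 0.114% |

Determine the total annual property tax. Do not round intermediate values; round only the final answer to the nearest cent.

$426.26

Assessed value = $88,800 × 0.67 = $59,496
Disabled-veteran exemption = min($22,000, 20% × $59,496) = min($22,000, $11,899.2) = $11,899.2 (percentage binds)
Taxable value = $59,496 − $13,900 − $11,899.2 = $33,696.8
Greystone County: $33,696.8 × 0.01151 = $387.850168
Saltmarsh Township: $33,696.8 × 0.00114 = $38.414352
Total = $426.26452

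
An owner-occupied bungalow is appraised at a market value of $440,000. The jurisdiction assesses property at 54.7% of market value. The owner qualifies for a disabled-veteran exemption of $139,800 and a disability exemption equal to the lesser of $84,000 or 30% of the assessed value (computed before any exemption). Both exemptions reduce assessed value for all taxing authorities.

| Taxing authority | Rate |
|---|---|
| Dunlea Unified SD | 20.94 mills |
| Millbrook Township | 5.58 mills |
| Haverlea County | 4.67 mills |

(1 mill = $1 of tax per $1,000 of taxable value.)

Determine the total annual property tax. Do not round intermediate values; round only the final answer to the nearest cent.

$894.40

Assessed value = $440,000 × 0.547 = $240,680
Disability exemption = min($84,000, 30% × $240,680) = min($84,000, $72,204) = $72,204 (percentage binds)
Taxable value = $240,680 − $139,800 − $72,204 = $28,676
Dunlea Unified SD: $28,676 × 0.02094 = $600.47544
Millbrook Township: $28,676 × 0.00558 = $160.01208
Haverlea County: $28,676 × 0.00467 = $133.91692
Total = $894.40444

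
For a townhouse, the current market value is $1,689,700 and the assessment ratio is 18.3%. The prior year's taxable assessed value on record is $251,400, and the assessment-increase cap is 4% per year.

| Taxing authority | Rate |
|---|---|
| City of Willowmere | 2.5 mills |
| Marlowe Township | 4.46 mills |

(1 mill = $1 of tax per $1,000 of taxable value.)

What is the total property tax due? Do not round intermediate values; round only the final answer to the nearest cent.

$1,819.73

Uncapped assessed value = $1,689,700 × 0.183 = $309,215.1
Cap limit = $251,400 × 1.04 = $261,456
Taxable assessed value = min($309,215.1, $261,456) = $261,456 (cap binds)
City of Willowmere: $261,456 × 0.0025 = $653.64
Marlowe Township: $261,456 × 0.00446 = $1,166.09376
Total = $1,819.73376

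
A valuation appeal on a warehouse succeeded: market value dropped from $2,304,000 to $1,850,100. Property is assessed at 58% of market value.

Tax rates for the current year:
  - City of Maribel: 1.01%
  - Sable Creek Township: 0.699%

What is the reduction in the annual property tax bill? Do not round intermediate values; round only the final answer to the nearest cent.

Old assessed value = $2,304,000 × 0.58 = $1,336,320
New assessed value = $1,850,100 × 0.58 = $1,073,058
Combined rate = 0.0101 + 0.00699 = 0.01709
Old tax = $1,336,320 × 0.01709 = $22,837.7088
New tax = $1,073,058 × 0.01709 = $18,338.56122
Reduction = $22,837.7088 − $18,338.56122 = $4,499.14758

$4,499.15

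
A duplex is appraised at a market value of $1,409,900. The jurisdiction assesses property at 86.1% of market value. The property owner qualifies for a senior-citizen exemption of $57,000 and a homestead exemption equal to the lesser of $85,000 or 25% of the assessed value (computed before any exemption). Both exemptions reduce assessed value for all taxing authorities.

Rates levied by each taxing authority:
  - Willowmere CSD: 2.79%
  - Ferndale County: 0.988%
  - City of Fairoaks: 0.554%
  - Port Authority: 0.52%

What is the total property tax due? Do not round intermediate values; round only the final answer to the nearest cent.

$52,009.75

Assessed value = $1,409,900 × 0.861 = $1,213,923.9
Homestead exemption = min($85,000, 25% × $1,213,923.9) = min($85,000, $303,480.975) = $85,000 (dollar cap binds)
Taxable value = $1,213,923.9 − $57,000 − $85,000 = $1,071,923.9
Willowmere CSD: $1,071,923.9 × 0.0279 = $29,906.67681
Ferndale County: $1,071,923.9 × 0.00988 = $10,590.608132
City of Fairoaks: $1,071,923.9 × 0.00554 = $5,938.458406
Port Authority: $1,071,923.9 × 0.0052 = $5,574.00428
Total = $52,009.747628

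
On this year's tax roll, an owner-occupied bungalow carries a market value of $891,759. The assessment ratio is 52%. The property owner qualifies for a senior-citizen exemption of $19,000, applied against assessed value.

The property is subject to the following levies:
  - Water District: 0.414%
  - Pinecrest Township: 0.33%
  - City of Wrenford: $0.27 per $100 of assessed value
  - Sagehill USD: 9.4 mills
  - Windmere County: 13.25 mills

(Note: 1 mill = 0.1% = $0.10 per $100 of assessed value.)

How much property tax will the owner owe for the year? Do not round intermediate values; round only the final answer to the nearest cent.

$14,582.19

Assessed value = $891,759 × 0.52 = $463,714.68
Taxable value = $463,714.68 − $19,000 = $444,714.68
Water District: $444,714.68 × 0.00414 = $1,841.1187752
Pinecrest Township: $444,714.68 × 0.0033 = $1,467.558444
City of Wrenford: $444,714.68 × 0.0027 = $1,200.729636
Sagehill USD: $444,714.68 × 0.0094 = $4,180.317992
Windmere County: $444,714.68 × 0.01325 = $5,892.46951
Total = $14,582.1943572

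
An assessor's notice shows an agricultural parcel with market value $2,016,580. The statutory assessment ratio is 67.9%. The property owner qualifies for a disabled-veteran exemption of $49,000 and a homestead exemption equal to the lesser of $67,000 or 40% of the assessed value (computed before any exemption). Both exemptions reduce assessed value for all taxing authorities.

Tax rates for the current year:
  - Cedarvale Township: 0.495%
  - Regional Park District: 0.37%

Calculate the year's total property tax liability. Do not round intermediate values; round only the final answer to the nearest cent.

Assessed value = $2,016,580 × 0.679 = $1,369,257.82
Homestead exemption = min($67,000, 40% × $1,369,257.82) = min($67,000, $547,703.128) = $67,000 (dollar cap binds)
Taxable value = $1,369,257.82 − $49,000 − $67,000 = $1,253,257.82
Cedarvale Township: $1,253,257.82 × 0.00495 = $6,203.626209
Regional Park District: $1,253,257.82 × 0.0037 = $4,637.053934
Total = $10,840.680143

$10,840.68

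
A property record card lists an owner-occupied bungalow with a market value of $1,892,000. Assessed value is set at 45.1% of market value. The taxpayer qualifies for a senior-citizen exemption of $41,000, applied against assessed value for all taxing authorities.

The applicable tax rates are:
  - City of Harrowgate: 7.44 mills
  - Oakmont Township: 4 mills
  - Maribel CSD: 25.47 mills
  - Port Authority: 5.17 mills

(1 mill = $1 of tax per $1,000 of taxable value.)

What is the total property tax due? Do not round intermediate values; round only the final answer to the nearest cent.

$34,181.25

Assessed value = $1,892,000 × 0.451 = $853,292
Taxable value = $853,292 − $41,000 = $812,292
City of Harrowgate: $812,292 × 0.00744 = $6,043.45248
Oakmont Township: $812,292 × 0.004 = $3,249.168
Maribel CSD: $812,292 × 0.02547 = $20,689.07724
Port Authority: $812,292 × 0.00517 = $4,199.54964
Total = $6,043.45248 + $3,249.168 + $20,689.07724 + $4,199.54964 = $34,181.24736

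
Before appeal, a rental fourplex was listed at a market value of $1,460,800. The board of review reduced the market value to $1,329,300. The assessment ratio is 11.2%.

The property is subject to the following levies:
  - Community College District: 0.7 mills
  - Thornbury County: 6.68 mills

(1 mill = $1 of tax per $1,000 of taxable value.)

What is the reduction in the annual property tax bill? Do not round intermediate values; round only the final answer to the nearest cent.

Old assessed value = $1,460,800 × 0.112 = $163,609.6
New assessed value = $1,329,300 × 0.112 = $148,881.6
Combined rate = 0.0007 + 0.00668 = 0.00738
Old tax = $163,609.6 × 0.00738 = $1,207.438848
New tax = $148,881.6 × 0.00738 = $1,098.746208
Reduction = $1,207.438848 − $1,098.746208 = $108.69264

$108.69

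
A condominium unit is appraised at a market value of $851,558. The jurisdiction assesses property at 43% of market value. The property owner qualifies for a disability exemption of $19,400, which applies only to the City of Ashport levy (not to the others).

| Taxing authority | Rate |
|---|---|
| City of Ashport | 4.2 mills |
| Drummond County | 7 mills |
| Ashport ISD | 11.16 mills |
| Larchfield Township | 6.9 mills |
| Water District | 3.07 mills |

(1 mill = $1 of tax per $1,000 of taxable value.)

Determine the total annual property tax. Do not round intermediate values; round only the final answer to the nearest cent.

$11,756.79

Assessed value = $851,558 × 0.43 = $366,169.94
City of Ashport: ($366,169.94 − $19,400) × 0.0042 = $346,769.94 × 0.0042 = $1,456.433748
Drummond County: $366,169.94 × 0.007 = $2,563.18958
Ashport ISD: $366,169.94 × 0.01116 = $4,086.4565304
Larchfield Township: $366,169.94 × 0.0069 = $2,526.572586
Water District: $366,169.94 × 0.00307 = $1,124.1417158
Total = $11,756.7941602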